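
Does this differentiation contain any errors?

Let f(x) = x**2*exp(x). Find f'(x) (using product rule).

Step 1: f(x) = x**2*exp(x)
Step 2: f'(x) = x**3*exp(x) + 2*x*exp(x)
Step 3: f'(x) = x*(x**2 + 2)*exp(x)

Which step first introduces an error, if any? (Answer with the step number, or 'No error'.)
Step 2

Step 2 is incorrect due to a wrong exponent.
The step shows: x**3*exp(x) + 2*x*exp(x)
The correct value should be: x**2*exp(x) + 2*x*exp(x)

Explanation: The exponent 2 on x was incorrectly written as 3: the term x**2*exp(x) was incorrectly written as x**3*exp(x)
The later steps are derived from this incorrect expression, so the error originates in Step 2.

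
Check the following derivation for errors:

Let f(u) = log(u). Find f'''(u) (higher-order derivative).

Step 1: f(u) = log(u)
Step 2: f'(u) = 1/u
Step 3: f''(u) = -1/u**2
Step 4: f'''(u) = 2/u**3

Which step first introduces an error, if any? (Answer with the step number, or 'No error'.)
No error

All steps in this derivation are correct.
The final answer f'''(u) = 2/u**3 is valid.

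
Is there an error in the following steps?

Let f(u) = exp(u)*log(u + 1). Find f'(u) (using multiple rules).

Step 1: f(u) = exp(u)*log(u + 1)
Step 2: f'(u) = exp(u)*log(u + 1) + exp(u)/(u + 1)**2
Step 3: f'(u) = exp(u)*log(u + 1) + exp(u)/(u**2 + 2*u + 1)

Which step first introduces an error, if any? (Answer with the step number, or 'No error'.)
Step 2

Step 2 is incorrect due to a wrong exponent.
The step shows: exp(u)*log(u + 1) + exp(u)/(u + 1)**2
The correct value should be: exp(u)*log(u + 1) + exp(u)/(u + 1)

Explanation: The exponent -1 on u + 1 was incorrectly written as -2: the term exp(u)/(u + 1) was incorrectly written as exp(u)/(u + 1)**2
The later steps are derived from this incorrect expression, so the error originates in Step 2.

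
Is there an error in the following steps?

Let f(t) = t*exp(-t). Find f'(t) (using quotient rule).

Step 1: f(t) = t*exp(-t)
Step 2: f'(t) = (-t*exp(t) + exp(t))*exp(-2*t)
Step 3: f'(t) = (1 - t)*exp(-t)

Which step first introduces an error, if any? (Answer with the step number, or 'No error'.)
No error

All steps in this derivation are correct.
The final answer f'(t) = (1 - t)*exp(-t) is valid.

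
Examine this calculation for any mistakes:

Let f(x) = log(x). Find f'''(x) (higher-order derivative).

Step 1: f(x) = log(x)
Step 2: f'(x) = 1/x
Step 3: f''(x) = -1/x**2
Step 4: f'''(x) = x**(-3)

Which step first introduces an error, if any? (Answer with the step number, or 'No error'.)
Step 4

Step 4 is incorrect due to a wrong coefficient.
The step shows: x**(-3)
The correct value should be: 2/x**3

Explanation: The coefficient 2 was incorrectly written as 1: the term 2/x**3 was incorrectly written as x**(-3)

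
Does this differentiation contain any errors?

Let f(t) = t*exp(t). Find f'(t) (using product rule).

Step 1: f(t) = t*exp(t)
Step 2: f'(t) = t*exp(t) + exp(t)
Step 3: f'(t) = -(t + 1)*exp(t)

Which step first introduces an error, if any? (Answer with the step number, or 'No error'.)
Step 3

Step 3 is incorrect due to a sign flip.
The step shows: -(t + 1)*exp(t)
The correct value should be: (t + 1)*exp(t)

Explanation: The sign of the whole expression was flipped: the term (t + 1)*exp(t) was incorrectly written as -(t + 1)*exp(t)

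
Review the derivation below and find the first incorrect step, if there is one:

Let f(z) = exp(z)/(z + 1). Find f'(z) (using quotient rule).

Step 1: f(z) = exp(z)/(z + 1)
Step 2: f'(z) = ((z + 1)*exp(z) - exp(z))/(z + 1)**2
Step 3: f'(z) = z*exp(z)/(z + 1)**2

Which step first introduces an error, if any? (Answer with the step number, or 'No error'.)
No error

All steps in this derivation are correct.
The final answer f'(z) = z*exp(z)/(z + 1)**2 is valid.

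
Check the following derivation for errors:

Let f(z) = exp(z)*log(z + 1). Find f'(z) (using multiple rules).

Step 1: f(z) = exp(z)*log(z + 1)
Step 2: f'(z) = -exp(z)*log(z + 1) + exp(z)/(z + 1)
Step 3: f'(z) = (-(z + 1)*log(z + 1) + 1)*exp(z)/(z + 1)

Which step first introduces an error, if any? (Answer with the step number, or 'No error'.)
Step 2

Step 2 is incorrect due to a sign flip.
The step shows: -exp(z)*log(z + 1) + exp(z)/(z + 1)
The correct value should be: exp(z)*log(z + 1) + exp(z)/(z + 1)

Explanation: The sign of one term was flipped: the term exp(z)*log(z + 1) was incorrectly written as -exp(z)*log(z + 1)
The later steps are derived from this incorrect expression, so the error originates in Step 2.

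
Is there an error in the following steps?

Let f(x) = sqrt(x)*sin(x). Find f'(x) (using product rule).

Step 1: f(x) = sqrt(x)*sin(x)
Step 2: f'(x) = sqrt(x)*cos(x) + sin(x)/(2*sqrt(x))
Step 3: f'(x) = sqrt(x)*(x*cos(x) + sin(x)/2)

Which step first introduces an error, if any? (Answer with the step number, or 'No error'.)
Step 3

Step 3 is incorrect due to a wrong exponent.
The step shows: sqrt(x)*(x*cos(x) + sin(x)/2)
The correct value should be: (x*cos(x) + sin(x)/2)/sqrt(x)

Explanation: The exponent -1/2 on x was incorrectly written as 1/2: the term (x*cos(x) + sin(x)/2)/sqrt(x) was incorrectly written as sqrt(x)*(x*cos(x) + sin(x)/2)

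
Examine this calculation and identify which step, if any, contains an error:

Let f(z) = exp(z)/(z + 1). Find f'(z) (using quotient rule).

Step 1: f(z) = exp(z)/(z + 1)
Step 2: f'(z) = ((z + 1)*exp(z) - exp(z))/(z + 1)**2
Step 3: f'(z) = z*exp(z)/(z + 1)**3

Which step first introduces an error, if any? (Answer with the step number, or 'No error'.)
Step 3

Step 3 is incorrect due to a wrong exponent.
The step shows: z*exp(z)/(z + 1)**3
The correct value should be: z*exp(z)/(z + 1)**2

Explanation: The exponent -2 on z + 1 was incorrectly written as -3: the term z*exp(z)/(z + 1)**2 was incorrectly written as z*exp(z)/(z + 1)**3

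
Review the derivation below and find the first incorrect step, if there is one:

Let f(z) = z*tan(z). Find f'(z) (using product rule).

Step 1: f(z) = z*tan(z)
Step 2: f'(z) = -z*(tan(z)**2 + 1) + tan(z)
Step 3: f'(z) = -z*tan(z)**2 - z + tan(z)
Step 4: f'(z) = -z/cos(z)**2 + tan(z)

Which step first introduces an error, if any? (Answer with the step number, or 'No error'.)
Step 2

Step 2 is incorrect due to a sign flip.
The step shows: -z*(tan(z)**2 + 1) + tan(z)
The correct value should be: z*(tan(z)**2 + 1) + tan(z)

Explanation: The sign of one term was flipped: the term z*(tan(z)**2 + 1) was incorrectly written as -z*(tan(z)**2 + 1)
The later steps are derived from this incorrect expression, so the error originates in Step 2.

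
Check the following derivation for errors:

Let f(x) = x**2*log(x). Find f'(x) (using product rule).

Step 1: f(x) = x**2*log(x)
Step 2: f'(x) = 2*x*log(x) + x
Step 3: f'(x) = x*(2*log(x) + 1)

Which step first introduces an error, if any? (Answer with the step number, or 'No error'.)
No error

All steps in this derivation are correct.
The final answer f'(x) = x*(2*log(x) + 1) is valid.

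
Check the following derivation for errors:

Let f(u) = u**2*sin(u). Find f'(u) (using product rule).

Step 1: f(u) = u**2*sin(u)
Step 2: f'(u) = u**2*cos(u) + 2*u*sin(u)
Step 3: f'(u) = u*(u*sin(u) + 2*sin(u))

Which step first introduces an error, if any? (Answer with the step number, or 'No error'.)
Step 3

Step 3 is incorrect due to a wrong trig function.
The step shows: u*(u*sin(u) + 2*sin(u))
The correct value should be: u*(u*cos(u) + 2*sin(u))

Explanation: cos(u) was incorrectly written as sin(u): the term u*(u*cos(u) + 2*sin(u)) was incorrectly written as u*(u*sin(u) + 2*sin(u))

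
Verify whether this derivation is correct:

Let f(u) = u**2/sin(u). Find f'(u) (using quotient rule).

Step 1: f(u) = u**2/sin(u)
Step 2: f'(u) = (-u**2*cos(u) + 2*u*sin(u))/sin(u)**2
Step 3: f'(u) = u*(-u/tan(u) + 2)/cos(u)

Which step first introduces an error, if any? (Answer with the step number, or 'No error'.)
Step 3

Step 3 is incorrect due to a wrong trig function.
The step shows: u*(-u/tan(u) + 2)/cos(u)
The correct value should be: u*(-u/tan(u) + 2)/sin(u)

Explanation: sin(u) was incorrectly written as cos(u): the term u*(-u/tan(u) + 2)/sin(u) was incorrectly written as u*(-u/tan(u) + 2)/cos(u)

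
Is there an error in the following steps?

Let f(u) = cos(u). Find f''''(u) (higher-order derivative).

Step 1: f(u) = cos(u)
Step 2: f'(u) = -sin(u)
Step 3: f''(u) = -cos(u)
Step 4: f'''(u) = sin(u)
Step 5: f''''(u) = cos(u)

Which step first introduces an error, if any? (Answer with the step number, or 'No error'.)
No error

All steps in this derivation are correct.
The final answer f''''(u) = cos(u) is valid.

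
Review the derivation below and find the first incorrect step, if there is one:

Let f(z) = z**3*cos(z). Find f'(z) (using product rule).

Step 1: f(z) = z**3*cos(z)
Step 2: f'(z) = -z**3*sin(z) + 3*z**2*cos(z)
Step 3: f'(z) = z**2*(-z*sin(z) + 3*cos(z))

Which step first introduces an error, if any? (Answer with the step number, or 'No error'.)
No error

All steps in this derivation are correct.
The final answer f'(z) = z**2*(-z*sin(z) + 3*cos(z)) is valid.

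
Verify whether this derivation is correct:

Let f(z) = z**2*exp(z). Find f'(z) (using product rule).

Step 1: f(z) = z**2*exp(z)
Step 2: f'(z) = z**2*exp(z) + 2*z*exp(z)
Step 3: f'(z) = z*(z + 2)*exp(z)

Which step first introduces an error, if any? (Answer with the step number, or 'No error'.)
No error

All steps in this derivation are correct.
The final answer f'(z) = z*(z + 2)*exp(z) is valid.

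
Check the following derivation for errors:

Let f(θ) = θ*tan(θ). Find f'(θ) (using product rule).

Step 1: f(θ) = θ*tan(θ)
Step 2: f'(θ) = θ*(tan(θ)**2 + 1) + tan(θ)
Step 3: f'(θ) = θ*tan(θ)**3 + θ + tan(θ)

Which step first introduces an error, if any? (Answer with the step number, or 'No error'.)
Step 3

Step 3 is incorrect due to a wrong exponent.
The step shows: θ*tan(θ)**3 + θ + tan(θ)
The correct value should be: θ*tan(θ)**2 + θ + tan(θ)

Explanation: The exponent 2 on tan(θ) was incorrectly written as 3: the term θ*tan(θ)**2 was incorrectly written as θ*tan(θ)**3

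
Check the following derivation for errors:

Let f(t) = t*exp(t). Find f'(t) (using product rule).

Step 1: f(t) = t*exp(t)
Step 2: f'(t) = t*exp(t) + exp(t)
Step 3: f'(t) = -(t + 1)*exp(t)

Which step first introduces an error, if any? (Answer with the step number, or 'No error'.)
Step 3

Step 3 is incorrect due to a sign flip.
The step shows: -(t + 1)*exp(t)
The correct value should be: (t + 1)*exp(t)

Explanation: The sign of the whole expression was flipped: the term (t + 1)*exp(t) was incorrectly written as -(t + 1)*exp(t)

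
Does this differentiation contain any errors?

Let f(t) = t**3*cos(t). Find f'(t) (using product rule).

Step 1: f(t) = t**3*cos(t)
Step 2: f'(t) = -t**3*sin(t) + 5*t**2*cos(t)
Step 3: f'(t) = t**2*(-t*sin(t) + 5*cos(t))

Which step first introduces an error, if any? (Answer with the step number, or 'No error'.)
Step 2

Step 2 is incorrect due to a wrong coefficient.
The step shows: -t**3*sin(t) + 5*t**2*cos(t)
The correct value should be: -t**3*sin(t) + 3*t**2*cos(t)

Explanation: The coefficient 3 was incorrectly written as 5: the term 3*t**2*cos(t) was incorrectly written as 5*t**2*cos(t)
The later steps are derived from this incorrect expression, so the error originates in Step 2.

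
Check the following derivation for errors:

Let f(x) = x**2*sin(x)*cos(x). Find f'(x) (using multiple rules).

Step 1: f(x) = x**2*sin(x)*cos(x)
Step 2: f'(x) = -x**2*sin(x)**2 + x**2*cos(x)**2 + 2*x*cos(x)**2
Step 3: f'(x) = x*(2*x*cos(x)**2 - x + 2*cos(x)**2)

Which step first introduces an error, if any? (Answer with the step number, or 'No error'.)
Step 2

Step 2 is incorrect due to a wrong trig function.
The step shows: -x**2*sin(x)**2 + x**2*cos(x)**2 + 2*x*cos(x)**2
The correct value should be: -x**2*sin(x)**2 + x**2*cos(x)**2 + 2*x*sin(x)*cos(x)

Explanation: sin(x) was incorrectly written as cos(x): the term 2*x*sin(x)*cos(x) was incorrectly written as 2*x*cos(x)**2
The later steps are derived from this incorrect expression, so the error originates in Step 2.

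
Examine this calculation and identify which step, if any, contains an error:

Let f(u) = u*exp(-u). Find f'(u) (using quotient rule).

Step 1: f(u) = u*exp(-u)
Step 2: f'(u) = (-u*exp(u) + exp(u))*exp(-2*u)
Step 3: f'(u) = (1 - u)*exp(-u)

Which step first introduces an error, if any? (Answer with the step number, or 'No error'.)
No error

All steps in this derivation are correct.
The final answer f'(u) = (1 - u)*exp(-u) is valid.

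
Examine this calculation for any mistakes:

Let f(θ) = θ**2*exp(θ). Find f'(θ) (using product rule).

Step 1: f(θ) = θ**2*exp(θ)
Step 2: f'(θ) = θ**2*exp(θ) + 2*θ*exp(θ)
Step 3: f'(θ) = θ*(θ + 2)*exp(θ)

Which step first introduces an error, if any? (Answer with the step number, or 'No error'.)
No error

All steps in this derivation are correct.
The final answer f'(θ) = θ*(θ + 2)*exp(θ) is valid.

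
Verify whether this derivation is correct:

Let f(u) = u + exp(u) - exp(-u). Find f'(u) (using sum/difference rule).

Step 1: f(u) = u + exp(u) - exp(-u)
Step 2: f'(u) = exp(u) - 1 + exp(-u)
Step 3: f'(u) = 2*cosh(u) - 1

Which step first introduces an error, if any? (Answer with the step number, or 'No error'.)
Step 2

Step 2 is incorrect due to a sign flip.
The step shows: exp(u) - 1 + exp(-u)
The correct value should be: exp(u) + 1 + exp(-u)

Explanation: The sign of one term was flipped: the term 1 was incorrectly written as -1
The later steps are derived from this incorrect expression, so the error originates in Step 2.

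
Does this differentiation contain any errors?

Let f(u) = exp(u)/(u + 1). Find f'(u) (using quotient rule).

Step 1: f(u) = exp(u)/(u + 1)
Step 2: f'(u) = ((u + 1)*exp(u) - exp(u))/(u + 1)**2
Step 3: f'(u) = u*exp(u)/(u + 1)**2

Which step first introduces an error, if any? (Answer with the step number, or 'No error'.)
No error

All steps in this derivation are correct.
The final answer f'(u) = u*exp(u)/(u + 1)**2 is valid.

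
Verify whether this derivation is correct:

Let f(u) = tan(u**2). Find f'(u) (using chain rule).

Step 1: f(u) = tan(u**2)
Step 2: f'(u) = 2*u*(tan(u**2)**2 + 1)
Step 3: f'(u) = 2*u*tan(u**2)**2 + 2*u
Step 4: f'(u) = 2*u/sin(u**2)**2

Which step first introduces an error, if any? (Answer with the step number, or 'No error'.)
Step 4

Step 4 is incorrect due to a wrong trig function.
The step shows: 2*u/sin(u**2)**2
The correct value should be: 2*u/cos(u**2)**2

Explanation: cos(u**2) was incorrectly written as sin(u**2): the term 2*u/cos(u**2)**2 was incorrectly written as 2*u/sin(u**2)**2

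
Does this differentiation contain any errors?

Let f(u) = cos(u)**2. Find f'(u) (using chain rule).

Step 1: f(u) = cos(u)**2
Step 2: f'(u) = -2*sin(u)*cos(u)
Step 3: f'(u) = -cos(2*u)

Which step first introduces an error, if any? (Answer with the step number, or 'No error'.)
Step 3

Step 3 is incorrect due to a wrong trig function.
The step shows: -cos(2*u)
The correct value should be: -sin(2*u)

Explanation: sin(2*u) was incorrectly written as cos(2*u): the term -sin(2*u) was incorrectly written as -cos(2*u)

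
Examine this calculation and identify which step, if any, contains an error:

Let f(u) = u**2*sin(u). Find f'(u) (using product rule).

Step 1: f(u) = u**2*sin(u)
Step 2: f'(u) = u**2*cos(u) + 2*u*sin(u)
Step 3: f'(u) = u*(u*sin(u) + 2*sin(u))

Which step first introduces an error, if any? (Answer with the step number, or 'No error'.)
Step 3

Step 3 is incorrect due to a wrong trig function.
The step shows: u*(u*sin(u) + 2*sin(u))
The correct value should be: u*(u*cos(u) + 2*sin(u))

Explanation: cos(u) was incorrectly written as sin(u): the term u*(u*cos(u) + 2*sin(u)) was incorrectly written as u*(u*sin(u) + 2*sin(u))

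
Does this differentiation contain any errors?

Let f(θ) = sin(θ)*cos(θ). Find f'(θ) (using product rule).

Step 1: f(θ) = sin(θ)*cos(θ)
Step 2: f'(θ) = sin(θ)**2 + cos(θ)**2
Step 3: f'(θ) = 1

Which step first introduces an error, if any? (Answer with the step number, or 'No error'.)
Step 2

Step 2 is incorrect due to a sign flip.
The step shows: sin(θ)**2 + cos(θ)**2
The correct value should be: -sin(θ)**2 + cos(θ)**2

Explanation: The sign of one term was flipped: the term -sin(θ)**2 was incorrectly written as sin(θ)**2
The later steps are derived from this incorrect expression, so the error originates in Step 2.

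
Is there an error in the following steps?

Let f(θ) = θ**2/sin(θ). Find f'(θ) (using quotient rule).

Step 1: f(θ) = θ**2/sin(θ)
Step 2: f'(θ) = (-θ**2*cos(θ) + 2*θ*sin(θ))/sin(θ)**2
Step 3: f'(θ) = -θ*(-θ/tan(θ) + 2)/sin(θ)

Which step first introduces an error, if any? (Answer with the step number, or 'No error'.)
Step 3

Step 3 is incorrect due to a sign flip.
The step shows: -θ*(-θ/tan(θ) + 2)/sin(θ)
The correct value should be: θ*(-θ/tan(θ) + 2)/sin(θ)

Explanation: The sign of the whole expression was flipped: the term θ*(-θ/tan(θ) + 2)/sin(θ) was incorrectly written as -θ*(-θ/tan(θ) + 2)/sin(θ)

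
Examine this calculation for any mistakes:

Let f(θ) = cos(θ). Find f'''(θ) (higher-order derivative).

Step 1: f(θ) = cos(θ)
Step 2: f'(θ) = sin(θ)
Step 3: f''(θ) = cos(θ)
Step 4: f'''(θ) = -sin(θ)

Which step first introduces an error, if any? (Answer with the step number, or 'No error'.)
Step 2

Step 2 is incorrect due to a sign flip.
The step shows: sin(θ)
The correct value should be: -sin(θ)

Explanation: The sign of the whole expression was flipped: the term -sin(θ) was incorrectly written as sin(θ)
The later steps are derived from this incorrect expression, so the error originates in Step 2.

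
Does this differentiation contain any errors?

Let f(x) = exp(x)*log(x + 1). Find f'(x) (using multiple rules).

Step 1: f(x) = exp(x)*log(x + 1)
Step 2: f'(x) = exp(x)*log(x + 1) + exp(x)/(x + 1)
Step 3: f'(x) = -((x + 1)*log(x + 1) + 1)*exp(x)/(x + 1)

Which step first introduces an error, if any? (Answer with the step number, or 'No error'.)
Step 3

Step 3 is incorrect due to a sign flip.
The step shows: -((x + 1)*log(x + 1) + 1)*exp(x)/(x + 1)
The correct value should be: ((x + 1)*log(x + 1) + 1)*exp(x)/(x + 1)

Explanation: The sign of the whole expression was flipped: the term ((x + 1)*log(x + 1) + 1)*exp(x)/(x + 1) was incorrectly written as -((x + 1)*log(x + 1) + 1)*exp(x)/(x + 1)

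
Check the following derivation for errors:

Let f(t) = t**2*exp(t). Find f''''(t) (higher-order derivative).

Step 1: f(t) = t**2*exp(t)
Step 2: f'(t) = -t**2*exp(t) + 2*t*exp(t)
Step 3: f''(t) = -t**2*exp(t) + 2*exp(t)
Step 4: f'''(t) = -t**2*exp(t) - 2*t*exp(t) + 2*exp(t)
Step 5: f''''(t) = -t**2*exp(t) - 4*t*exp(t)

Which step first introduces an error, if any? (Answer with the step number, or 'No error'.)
Step 2

Step 2 is incorrect due to a sign flip.
The step shows: -t**2*exp(t) + 2*t*exp(t)
The correct value should be: t**2*exp(t) + 2*t*exp(t)

Explanation: The sign of one term was flipped: the term t**2*exp(t) was incorrectly written as -t**2*exp(t)
The later steps are derived from this incorrect expression, so the error originates in Step 2.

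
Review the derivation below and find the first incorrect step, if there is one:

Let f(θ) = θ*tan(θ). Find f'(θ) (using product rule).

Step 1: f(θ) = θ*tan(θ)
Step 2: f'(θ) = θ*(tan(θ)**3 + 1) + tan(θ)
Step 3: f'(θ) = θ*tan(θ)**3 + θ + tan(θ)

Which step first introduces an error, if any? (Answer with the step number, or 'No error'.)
Step 2

Step 2 is incorrect due to a wrong exponent.
The step shows: θ*(tan(θ)**3 + 1) + tan(θ)
The correct value should be: θ*(tan(θ)**2 + 1) + tan(θ)

Explanation: The exponent 2 on tan(θ) was incorrectly written as 3: the term θ*(tan(θ)**2 + 1) was incorrectly written as θ*(tan(θ)**3 + 1)
The later steps are derived from this incorrect expression, so the error originates in Step 2.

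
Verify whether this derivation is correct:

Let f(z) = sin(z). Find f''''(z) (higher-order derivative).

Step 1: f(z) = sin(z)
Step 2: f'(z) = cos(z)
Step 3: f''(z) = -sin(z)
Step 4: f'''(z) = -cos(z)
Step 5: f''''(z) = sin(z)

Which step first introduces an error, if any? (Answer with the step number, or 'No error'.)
No error

All steps in this derivation are correct.
The final answer f''''(z) = sin(z) is valid.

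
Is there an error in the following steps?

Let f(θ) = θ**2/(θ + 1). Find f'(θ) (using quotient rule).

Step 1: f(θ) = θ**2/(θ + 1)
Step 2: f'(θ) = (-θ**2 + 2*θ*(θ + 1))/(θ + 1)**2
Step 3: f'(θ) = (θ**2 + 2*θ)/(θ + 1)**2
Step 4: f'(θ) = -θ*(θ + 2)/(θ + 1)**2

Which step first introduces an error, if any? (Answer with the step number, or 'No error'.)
Step 4

Step 4 is incorrect due to a sign flip.
The step shows: -θ*(θ + 2)/(θ + 1)**2
The correct value should be: θ*(θ + 2)/(θ + 1)**2

Explanation: The sign of the whole expression was flipped: the term θ*(θ + 2)/(θ + 1)**2 was incorrectly written as -θ*(θ + 2)/(θ + 1)**2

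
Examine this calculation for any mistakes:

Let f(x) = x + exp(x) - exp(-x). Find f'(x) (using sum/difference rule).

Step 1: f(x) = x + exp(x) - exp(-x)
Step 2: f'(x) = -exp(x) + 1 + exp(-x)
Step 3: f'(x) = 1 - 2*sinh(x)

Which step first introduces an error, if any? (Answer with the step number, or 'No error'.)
Step 2

Step 2 is incorrect due to a sign flip.
The step shows: -exp(x) + 1 + exp(-x)
The correct value should be: exp(x) + 1 + exp(-x)

Explanation: The sign of one term was flipped: the term exp(x) was incorrectly written as -exp(x)
The later steps are derived from this incorrect expression, so the error originates in Step 2.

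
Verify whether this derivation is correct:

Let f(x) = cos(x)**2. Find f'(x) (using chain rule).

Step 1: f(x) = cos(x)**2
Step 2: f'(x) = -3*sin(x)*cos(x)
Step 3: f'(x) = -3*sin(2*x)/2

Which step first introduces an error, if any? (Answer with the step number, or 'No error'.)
Step 2

Step 2 is incorrect due to a wrong coefficient.
The step shows: -3*sin(x)*cos(x)
The correct value should be: -2*sin(x)*cos(x)

Explanation: The coefficient -2 was incorrectly written as -3: the term -2*sin(x)*cos(x) was incorrectly written as -3*sin(x)*cos(x)
The later steps are derived from this incorrect expression, so the error originates in Step 2.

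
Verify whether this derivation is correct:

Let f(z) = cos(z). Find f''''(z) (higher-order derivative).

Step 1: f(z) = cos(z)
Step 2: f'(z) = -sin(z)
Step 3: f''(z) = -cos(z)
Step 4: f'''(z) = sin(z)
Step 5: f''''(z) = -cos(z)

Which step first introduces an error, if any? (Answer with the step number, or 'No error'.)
Step 5

Step 5 is incorrect due to a sign flip.
The step shows: -cos(z)
The correct value should be: cos(z)

Explanation: The sign of the whole expression was flipped: the term cos(z) was incorrectly written as -cos(z)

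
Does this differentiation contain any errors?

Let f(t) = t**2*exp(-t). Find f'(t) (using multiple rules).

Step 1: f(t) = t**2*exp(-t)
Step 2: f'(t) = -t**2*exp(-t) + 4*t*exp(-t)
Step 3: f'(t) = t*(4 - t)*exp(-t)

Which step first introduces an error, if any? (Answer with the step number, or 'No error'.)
Step 2

Step 2 is incorrect due to a wrong coefficient.
The step shows: -t**2*exp(-t) + 4*t*exp(-t)
The correct value should be: -t**2*exp(-t) + 2*t*exp(-t)

Explanation: The coefficient 2 was incorrectly written as 4: the term 2*t*exp(-t) was incorrectly written as 4*t*exp(-t)
The later steps are derived from this incorrect expression, so the error originates in Step 2.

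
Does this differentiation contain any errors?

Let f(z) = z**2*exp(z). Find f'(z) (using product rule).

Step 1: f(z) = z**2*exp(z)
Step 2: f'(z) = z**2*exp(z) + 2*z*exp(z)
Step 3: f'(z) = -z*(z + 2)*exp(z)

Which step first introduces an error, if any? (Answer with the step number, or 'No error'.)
Step 3

Step 3 is incorrect due to a sign flip.
The step shows: -z*(z + 2)*exp(z)
The correct value should be: z*(z + 2)*exp(z)

Explanation: The sign of the whole expression was flipped: the term z*(z + 2)*exp(z) was incorrectly written as -z*(z + 2)*exp(z)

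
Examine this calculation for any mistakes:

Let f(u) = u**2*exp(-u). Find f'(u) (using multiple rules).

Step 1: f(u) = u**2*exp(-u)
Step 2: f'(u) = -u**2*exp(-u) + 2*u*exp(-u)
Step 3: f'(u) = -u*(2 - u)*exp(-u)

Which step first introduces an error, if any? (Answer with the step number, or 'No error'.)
Step 3

Step 3 is incorrect due to a sign flip.
The step shows: -u*(2 - u)*exp(-u)
The correct value should be: u*(2 - u)*exp(-u)

Explanation: The sign of the whole expression was flipped: the term u*(2 - u)*exp(-u) was incorrectly written as -u*(2 - u)*exp(-u)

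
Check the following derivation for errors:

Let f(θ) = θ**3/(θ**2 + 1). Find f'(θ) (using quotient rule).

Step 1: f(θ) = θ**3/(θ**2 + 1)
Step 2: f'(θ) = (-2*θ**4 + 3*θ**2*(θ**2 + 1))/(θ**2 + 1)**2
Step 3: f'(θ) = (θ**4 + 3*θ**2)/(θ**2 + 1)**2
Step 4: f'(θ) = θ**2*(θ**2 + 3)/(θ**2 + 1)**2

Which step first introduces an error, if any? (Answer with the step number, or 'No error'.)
No error

All steps in this derivation are correct.
The final answer f'(θ) = θ**2*(θ**2 + 3)/(θ**2 + 1)**2 is valid.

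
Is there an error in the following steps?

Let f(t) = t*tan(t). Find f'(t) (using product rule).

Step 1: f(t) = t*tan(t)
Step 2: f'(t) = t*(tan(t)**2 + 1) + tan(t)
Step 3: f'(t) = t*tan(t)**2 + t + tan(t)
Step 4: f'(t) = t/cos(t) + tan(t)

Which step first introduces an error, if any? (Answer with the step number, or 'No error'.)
Step 4

Step 4 is incorrect due to a wrong exponent.
The step shows: t/cos(t) + tan(t)
The correct value should be: t/cos(t)**2 + tan(t)

Explanation: The exponent -2 on cos(t) was incorrectly written as -1: the term t/cos(t)**2 was incorrectly written as t/cos(t)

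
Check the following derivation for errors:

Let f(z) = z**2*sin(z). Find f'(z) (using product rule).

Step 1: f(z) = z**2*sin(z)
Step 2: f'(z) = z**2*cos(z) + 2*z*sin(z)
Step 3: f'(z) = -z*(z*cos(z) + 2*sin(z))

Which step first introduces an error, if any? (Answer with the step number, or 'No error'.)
Step 3

Step 3 is incorrect due to a sign flip.
The step shows: -z*(z*cos(z) + 2*sin(z))
The correct value should be: z*(z*cos(z) + 2*sin(z))

Explanation: The sign of the whole expression was flipped: the term z*(z*cos(z) + 2*sin(z)) was incorrectly written as -z*(z*cos(z) + 2*sin(z))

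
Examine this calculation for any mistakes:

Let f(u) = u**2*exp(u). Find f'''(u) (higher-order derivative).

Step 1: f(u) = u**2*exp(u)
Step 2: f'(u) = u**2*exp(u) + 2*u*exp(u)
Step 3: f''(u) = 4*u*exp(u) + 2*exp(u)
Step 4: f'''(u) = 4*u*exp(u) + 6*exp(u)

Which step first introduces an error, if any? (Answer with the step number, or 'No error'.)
Step 3

Step 3 is incorrect due to a dropped term.
The step shows: 4*u*exp(u) + 2*exp(u)
The correct value should be: u**2*exp(u) + 4*u*exp(u) + 2*exp(u)

Explanation: A term was dropped: the term u**2*exp(u) was incorrectly omitted
The later steps are derived from this incorrect expression, so the error originates in Step 3.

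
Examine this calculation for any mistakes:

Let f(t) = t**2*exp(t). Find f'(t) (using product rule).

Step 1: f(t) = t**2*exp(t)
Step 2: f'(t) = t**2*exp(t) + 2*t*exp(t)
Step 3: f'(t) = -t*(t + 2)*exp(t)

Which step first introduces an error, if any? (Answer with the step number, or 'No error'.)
Step 3

Step 3 is incorrect due to a sign flip.
The step shows: -t*(t + 2)*exp(t)
The correct value should be: t*(t + 2)*exp(t)

Explanation: The sign of the whole expression was flipped: the term t*(t + 2)*exp(t) was incorrectly written as -t*(t + 2)*exp(t)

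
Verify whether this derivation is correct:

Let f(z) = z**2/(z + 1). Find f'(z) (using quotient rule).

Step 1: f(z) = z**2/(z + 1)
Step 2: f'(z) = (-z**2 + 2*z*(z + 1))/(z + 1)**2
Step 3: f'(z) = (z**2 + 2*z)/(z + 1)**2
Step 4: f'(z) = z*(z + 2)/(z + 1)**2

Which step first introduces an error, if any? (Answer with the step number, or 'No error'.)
No error

All steps in this derivation are correct.
The final answer f'(z) = z*(z + 2)/(z + 1)**2 is valid.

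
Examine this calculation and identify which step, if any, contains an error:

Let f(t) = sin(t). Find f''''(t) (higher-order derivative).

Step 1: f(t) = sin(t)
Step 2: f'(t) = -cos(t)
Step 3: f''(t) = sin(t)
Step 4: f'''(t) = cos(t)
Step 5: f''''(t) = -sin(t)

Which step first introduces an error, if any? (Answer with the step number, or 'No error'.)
Step 2

Step 2 is incorrect due to a sign flip.
The step shows: -cos(t)
The correct value should be: cos(t)

Explanation: The sign of the whole expression was flipped: the term cos(t) was incorrectly written as -cos(t)
The later steps are derived from this incorrect expression, so the error originates in Step 2.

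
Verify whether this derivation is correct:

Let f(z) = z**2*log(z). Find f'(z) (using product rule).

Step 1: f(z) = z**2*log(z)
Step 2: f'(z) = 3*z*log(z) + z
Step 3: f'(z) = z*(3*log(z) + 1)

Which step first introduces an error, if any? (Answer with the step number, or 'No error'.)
Step 2

Step 2 is incorrect due to a wrong coefficient.
The step shows: 3*z*log(z) + z
The correct value should be: 2*z*log(z) + z

Explanation: The coefficient 2 was incorrectly written as 3: the term 2*z*log(z) was incorrectly written as 3*z*log(z)
The later steps are derived from this incorrect expression, so the error originates in Step 2.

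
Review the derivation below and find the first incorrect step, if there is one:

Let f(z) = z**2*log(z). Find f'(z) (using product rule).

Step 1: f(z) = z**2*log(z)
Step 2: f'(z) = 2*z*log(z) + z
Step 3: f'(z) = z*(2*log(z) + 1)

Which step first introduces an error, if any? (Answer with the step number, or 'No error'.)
No error

All steps in this derivation are correct.
The final answer f'(z) = z*(2*log(z) + 1) is valid.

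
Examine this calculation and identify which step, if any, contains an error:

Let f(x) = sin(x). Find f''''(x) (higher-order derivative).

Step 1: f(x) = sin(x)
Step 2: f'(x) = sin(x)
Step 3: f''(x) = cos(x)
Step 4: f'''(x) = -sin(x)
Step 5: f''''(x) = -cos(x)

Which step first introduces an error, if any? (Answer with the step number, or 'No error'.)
Step 2

Step 2 is incorrect due to a wrong trig function.
The step shows: sin(x)
The correct value should be: cos(x)

Explanation: cos(x) was incorrectly written as sin(x): the term cos(x) was incorrectly written as sin(x)
The later steps are derived from this incorrect expression, so the error originates in Step 2.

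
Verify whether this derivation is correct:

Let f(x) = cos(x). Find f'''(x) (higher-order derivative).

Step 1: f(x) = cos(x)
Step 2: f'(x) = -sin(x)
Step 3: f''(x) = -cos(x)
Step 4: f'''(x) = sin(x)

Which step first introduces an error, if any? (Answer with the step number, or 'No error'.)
No error

All steps in this derivation are correct.
The final answer f'''(x) = sin(x) is valid.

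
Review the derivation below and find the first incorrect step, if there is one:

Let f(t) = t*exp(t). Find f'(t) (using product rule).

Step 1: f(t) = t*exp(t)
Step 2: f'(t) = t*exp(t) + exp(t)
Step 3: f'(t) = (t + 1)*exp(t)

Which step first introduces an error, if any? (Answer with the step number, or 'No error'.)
No error

All steps in this derivation are correct.
The final answer f'(t) = (t + 1)*exp(t) is valid.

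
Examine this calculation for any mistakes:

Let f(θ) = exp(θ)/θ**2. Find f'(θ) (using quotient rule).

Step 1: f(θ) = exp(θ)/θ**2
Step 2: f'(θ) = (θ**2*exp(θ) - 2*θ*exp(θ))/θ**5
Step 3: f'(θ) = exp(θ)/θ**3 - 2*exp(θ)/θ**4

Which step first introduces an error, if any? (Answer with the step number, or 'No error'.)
Step 2

Step 2 is incorrect due to a wrong exponent.
The step shows: (θ**2*exp(θ) - 2*θ*exp(θ))/θ**5
The correct value should be: (θ**2*exp(θ) - 2*θ*exp(θ))/θ**4

Explanation: The exponent -4 on θ was incorrectly written as -5: the term (θ**2*exp(θ) - 2*θ*exp(θ))/θ**4 was incorrectly written as (θ**2*exp(θ) - 2*θ*exp(θ))/θ**5
The later steps are derived from this incorrect expression, so the error originates in Step 2.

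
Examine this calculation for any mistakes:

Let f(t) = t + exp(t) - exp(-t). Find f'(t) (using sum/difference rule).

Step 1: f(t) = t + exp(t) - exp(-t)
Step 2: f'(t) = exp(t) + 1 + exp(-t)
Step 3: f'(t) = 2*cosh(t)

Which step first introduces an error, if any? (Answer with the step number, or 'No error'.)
Step 3

Step 3 is incorrect due to a dropped term.
The step shows: 2*cosh(t)
The correct value should be: 2*cosh(t) + 1

Explanation: A term was dropped: the term 1 was incorrectly omitted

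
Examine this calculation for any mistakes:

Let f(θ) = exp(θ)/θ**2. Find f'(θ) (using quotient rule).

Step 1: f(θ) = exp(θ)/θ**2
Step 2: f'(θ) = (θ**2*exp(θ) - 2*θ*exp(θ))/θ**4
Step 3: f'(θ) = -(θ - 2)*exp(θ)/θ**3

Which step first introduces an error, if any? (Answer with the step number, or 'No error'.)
Step 3

Step 3 is incorrect due to a sign flip.
The step shows: -(θ - 2)*exp(θ)/θ**3
The correct value should be: (θ - 2)*exp(θ)/θ**3

Explanation: The sign of the whole expression was flipped: the term (θ - 2)*exp(θ)/θ**3 was incorrectly written as -(θ - 2)*exp(θ)/θ**3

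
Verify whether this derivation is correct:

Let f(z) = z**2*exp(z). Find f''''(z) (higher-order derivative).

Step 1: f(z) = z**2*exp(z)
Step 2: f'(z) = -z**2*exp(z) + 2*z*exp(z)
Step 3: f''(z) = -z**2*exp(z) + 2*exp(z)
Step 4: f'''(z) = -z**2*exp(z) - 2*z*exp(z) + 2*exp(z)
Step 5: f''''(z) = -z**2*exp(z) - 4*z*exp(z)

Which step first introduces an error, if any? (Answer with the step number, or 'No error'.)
Step 2

Step 2 is incorrect due to a sign flip.
The step shows: -z**2*exp(z) + 2*z*exp(z)
The correct value should be: z**2*exp(z) + 2*z*exp(z)

Explanation: The sign of one term was flipped: the term z**2*exp(z) was incorrectly written as -z**2*exp(z)
The later steps are derived from this incorrect expression, so the error originates in Step 2.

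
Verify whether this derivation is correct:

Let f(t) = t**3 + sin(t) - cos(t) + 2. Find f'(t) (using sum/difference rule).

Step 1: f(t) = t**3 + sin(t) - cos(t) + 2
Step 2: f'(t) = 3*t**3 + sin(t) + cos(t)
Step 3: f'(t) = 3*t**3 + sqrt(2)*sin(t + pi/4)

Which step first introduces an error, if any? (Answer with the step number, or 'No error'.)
Step 2

Step 2 is incorrect due to a wrong exponent.
The step shows: 3*t**3 + sin(t) + cos(t)
The correct value should be: 3*t**2 + sin(t) + cos(t)

Explanation: The exponent 2 on t was incorrectly written as 3: the term 3*t**2 was incorrectly written as 3*t**3
The later steps are derived from this incorrect expression, so the error originates in Step 2.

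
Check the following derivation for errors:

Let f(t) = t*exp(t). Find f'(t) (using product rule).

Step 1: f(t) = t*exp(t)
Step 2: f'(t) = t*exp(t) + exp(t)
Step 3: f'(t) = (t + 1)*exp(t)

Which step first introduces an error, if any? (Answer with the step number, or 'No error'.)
No error

All steps in this derivation are correct.
The final answer f'(t) = (t + 1)*exp(t) is valid.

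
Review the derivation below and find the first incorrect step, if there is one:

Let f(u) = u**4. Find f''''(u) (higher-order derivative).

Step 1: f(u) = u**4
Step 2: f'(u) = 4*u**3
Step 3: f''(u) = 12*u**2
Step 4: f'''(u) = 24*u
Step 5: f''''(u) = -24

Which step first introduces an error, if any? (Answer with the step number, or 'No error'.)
Step 5

Step 5 is incorrect due to a sign flip.
The step shows: -24
The correct value should be: 24

Explanation: The sign of the whole expression was flipped: the term 24 was incorrectly written as -24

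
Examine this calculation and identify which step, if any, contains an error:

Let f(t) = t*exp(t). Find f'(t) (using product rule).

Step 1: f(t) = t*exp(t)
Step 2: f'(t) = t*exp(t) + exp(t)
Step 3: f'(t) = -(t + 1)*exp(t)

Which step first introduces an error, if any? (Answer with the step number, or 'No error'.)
Step 3

Step 3 is incorrect due to a sign flip.
The step shows: -(t + 1)*exp(t)
The correct value should be: (t + 1)*exp(t)

Explanation: The sign of the whole expression was flipped: the term (t + 1)*exp(t) was incorrectly written as -(t + 1)*exp(t)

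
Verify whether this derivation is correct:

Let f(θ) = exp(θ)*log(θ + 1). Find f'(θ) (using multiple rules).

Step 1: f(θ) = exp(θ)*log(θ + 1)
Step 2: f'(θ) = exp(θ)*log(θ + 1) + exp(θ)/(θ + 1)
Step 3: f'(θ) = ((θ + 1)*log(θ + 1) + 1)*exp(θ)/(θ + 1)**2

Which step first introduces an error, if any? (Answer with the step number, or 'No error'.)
Step 3

Step 3 is incorrect due to a wrong exponent.
The step shows: ((θ + 1)*log(θ + 1) + 1)*exp(θ)/(θ + 1)**2
The correct value should be: ((θ + 1)*log(θ + 1) + 1)*exp(θ)/(θ + 1)

Explanation: The exponent -1 on θ + 1 was incorrectly written as -2: the term ((θ + 1)*log(θ + 1) + 1)*exp(θ)/(θ + 1) was incorrectly written as ((θ + 1)*log(θ + 1) + 1)*exp(θ)/(θ + 1)**2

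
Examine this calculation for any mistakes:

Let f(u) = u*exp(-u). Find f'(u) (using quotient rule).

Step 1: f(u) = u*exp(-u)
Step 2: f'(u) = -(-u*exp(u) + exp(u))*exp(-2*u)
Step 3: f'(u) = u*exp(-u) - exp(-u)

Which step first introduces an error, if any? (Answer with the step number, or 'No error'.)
Step 2

Step 2 is incorrect due to a sign flip.
The step shows: -(-u*exp(u) + exp(u))*exp(-2*u)
The correct value should be: (-u*exp(u) + exp(u))*exp(-2*u)

Explanation: The sign of the whole expression was flipped: the term (-u*exp(u) + exp(u))*exp(-2*u) was incorrectly written as -(-u*exp(u) + exp(u))*exp(-2*u)
The later steps are derived from this incorrect expression, so the error originates in Step 2.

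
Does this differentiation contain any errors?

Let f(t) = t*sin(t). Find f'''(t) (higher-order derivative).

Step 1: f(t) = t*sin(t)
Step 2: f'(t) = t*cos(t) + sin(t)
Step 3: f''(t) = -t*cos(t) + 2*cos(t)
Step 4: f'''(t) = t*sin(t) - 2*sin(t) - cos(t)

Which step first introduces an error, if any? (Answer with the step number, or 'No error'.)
Step 3

Step 3 is incorrect due to a wrong trig function.
The step shows: -t*cos(t) + 2*cos(t)
The correct value should be: -t*sin(t) + 2*cos(t)

Explanation: sin(t) was incorrectly written as cos(t): the term -t*sin(t) was incorrectly written as -t*cos(t)
The later steps are derived from this incorrect expression, so the error originates in Step 3.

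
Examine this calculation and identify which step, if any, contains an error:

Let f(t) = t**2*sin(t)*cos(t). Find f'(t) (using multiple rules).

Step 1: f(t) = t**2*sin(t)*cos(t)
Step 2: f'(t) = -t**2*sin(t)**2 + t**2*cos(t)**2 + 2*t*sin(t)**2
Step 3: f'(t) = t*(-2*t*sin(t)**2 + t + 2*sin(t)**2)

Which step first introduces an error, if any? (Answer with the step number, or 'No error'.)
Step 2

Step 2 is incorrect due to a wrong trig function.
The step shows: -t**2*sin(t)**2 + t**2*cos(t)**2 + 2*t*sin(t)**2
The correct value should be: -t**2*sin(t)**2 + t**2*cos(t)**2 + 2*t*sin(t)*cos(t)

Explanation: cos(t) was incorrectly written as sin(t): the term 2*t*sin(t)*cos(t) was incorrectly written as 2*t*sin(t)**2
The later steps are derived from this incorrect expression, so the error originates in Step 2.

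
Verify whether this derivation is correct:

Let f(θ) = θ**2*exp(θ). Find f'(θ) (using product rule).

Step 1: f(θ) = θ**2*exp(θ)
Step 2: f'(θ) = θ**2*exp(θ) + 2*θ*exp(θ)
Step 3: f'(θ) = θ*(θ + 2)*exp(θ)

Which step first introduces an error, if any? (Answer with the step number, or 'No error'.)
No error

All steps in this derivation are correct.
The final answer f'(θ) = θ*(θ + 2)*exp(θ) is valid.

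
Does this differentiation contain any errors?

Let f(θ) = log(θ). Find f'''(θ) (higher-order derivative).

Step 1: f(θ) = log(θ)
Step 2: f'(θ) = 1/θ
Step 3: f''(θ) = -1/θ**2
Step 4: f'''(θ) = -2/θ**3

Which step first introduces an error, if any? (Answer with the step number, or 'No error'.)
Step 4

Step 4 is incorrect due to a sign flip.
The step shows: -2/θ**3
The correct value should be: 2/θ**3

Explanation: The sign of the whole expression was flipped: the term 2/θ**3 was incorrectly written as -2/θ**3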